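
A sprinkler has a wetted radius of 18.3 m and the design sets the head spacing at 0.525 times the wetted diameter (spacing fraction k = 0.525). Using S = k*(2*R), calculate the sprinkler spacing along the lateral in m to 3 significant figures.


S = 0.525 * (2 * 18.3) = 19.2 m
Therefore the sprinkler spacing along the lateral = 19.2 m.


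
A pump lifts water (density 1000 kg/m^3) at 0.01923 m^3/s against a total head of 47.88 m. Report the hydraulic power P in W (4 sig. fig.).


Approach: apply the hydraulic power relation, P = rho*g*Q*H.
P = 1000 * 9.81 * 0.01923 * 47.88 = 9032 W
Therefore the hydraulic power P = 9032 W.


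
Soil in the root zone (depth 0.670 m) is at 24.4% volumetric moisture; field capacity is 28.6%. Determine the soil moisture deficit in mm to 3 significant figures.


Approach: apply the soil moisture deficit relation, SMD = (FC - theta)/100 * depth * 1000.
SMD = (28.6 - 24.4)/100 * 0.670 * 1000 = 28.1 mm
Therefore the soil moisture deficit = 28.1 mm.


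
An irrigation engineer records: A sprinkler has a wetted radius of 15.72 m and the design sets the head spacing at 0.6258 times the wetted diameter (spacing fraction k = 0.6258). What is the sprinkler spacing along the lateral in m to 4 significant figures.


Approach: apply the sprinkler spacing rule (spacing as a fraction of wetted diameter), S = k*(2*R).
S = 0.6258 * (2 * 15.72) = 19.68 m
Therefore the sprinkler spacing along the lateral = 19.68 m.


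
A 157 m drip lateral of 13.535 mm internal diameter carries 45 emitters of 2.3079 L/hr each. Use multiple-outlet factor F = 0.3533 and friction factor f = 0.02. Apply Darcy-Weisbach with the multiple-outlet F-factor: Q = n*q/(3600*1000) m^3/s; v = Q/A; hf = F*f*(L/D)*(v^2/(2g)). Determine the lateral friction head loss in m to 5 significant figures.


Q = 45*2.3079/(3600*1000) = 2.884875e-05 m^3/s
A = pi*(13.535e-3/2)^2 = 1.438820e-04 m^2, so v = Q/A = 0.2005029 m/s
hf = 0.3533*0.02*(157/0.013535)*(0.2005029^2/(2*9.81)) = 0.16794 m
Therefore the lateral friction head loss = 0.16794 m.


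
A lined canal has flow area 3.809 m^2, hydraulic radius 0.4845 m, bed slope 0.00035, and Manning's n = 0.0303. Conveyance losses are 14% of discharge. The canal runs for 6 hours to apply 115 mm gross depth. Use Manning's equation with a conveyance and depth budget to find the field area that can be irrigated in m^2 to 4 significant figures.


Approach: apply Manning's equation with a conveyance and depth budget, Q = (1/n)*A*R^(2/3)*S^(1/2); Q_field = Q*(1-loss); Area = Q_field*t/(d/1000).
Step 1 — canal discharge (Manning's equation):
  Q = (1/0.0303) * 3.809 * 0.4845^(2/3) * 0.00035^(1/2) = 1.45077 m^3/s
Step 2 — delivered flow: Q_field = 1.45077*(1 - 14/100) = 1.24766 m^3/s
Step 3 — volume delivered: V = 1.24766 * 6*3600 = 26949.5 m^3
Step 4 — area served: A = V / (depth/1000) = 26949.5 / 0.115 = 234300 m^2
Therefore the field area that can be irrigated = 234300 m^2.


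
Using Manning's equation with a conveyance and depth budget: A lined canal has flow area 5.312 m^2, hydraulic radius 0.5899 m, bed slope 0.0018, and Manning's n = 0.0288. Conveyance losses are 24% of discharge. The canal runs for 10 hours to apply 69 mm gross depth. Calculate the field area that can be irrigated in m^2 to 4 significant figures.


Approach: apply Manning's equation with a conveyance and depth budget, Q = (1/n)*A*R^(2/3)*S^(1/2); Q_field = Q*(1-loss); Area = Q_field*t/(d/1000).
Step 1 — canal discharge (Manning's equation):
  Q = (1/0.0288) * 5.312 * 0.5899^(2/3) * 0.0018^(1/2) = 5.50411 m^3/s
Step 2 — delivered flow: Q_field = 5.50411*(1 - 24/100) = 4.18313 m^3/s
Step 3 — volume delivered: V = 4.18313 * 10*3600 = 150593 m^3
Step 4 — area served: A = V / (depth/1000) = 150593 / 0.069 = 2183000 m^2
Therefore the field area that can be irrigated = 2183000 m^2.


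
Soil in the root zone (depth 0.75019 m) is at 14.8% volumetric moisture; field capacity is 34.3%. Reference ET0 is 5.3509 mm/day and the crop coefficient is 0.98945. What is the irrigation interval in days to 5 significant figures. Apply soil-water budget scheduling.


Approach: apply soil-water budget scheduling, SMD = (FC-theta)/100*depth*1000; ETc = ET0*Kc; interval = SMD/ETc.
Step 1 — soil moisture deficit:
  SMD = (34.3 - 14.8)/100 * 0.75019 * 1000 = 146.2870 mm
Step 2 — daily crop ET (ETc = ET0*Kc):
  ETc = 5.3509 * 0.98945 = 5.294448 mm/day
Step 3 — irrigation interval (SMD/ETc):
  interval = 146.2870 / 5.294448 = 27.630 days
Therefore the irrigation interval = 27.630 days.


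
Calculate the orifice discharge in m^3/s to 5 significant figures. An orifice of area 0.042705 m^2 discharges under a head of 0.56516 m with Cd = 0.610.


Approach: apply the orifice equation, Q = Cd*A*sqrt(2*g*h).
Q = 0.610 * 0.042705 * sqrt(2*9.81*0.56516) = 0.086745 m^3/s
Therefore the orifice discharge = 0.086745 m^3/s.


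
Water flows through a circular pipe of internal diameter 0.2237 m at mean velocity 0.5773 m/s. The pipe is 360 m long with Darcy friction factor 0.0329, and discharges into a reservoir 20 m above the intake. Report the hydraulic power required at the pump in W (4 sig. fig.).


Approach: apply continuity + Darcy-Weisbach + hydraulic power, Q = A*v; hf = f*(L/D)*(v^2/(2g)); H = static + hf; P = rho*g*Q*H.
Step 1 — flow rate (continuity, Q = A*v):
  A = pi*(0.2237/2)^2 = 0.0393027 m^2
  Q = 0.0393027 * 0.5773 = 0.0226894 m^3/s
Step 2 — friction head loss (Darcy-Weisbach):
  hf = 0.0329 * (360/0.2237) * (0.5773^2 / (2*9.81))
  hf = 0.899366 m
Step 3 — total head: H = 20 + 0.899366 = 20.8994 m
Step 4 — hydraulic power (P = rho*g*Q*H):
  P = 1000 * 9.81 * 0.0226894 * 20.8994 = 4652 W
Therefore the hydraulic power required at the pump = 4652 W.


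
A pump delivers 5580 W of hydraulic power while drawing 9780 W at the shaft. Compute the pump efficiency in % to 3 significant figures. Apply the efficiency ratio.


Approach: apply the efficiency ratio, eta = (P_out/P_in)*100.
eta = (5580 / 9780) * 100 = 57.1 %
Therefore the pump efficiency = 57.1 %.


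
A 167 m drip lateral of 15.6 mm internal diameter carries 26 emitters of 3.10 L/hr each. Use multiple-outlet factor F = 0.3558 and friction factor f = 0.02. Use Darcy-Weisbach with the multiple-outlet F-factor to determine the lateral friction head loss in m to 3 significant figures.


Approach: apply Darcy-Weisbach with the multiple-outlet F-factor, Q = n*q/(3600*1000) m^3/s; v = Q/A; hf = F*f*(L/D)*(v^2/(2g)).
Q = 26*3.10/(3600*1000) = 2.2389e-05 m^3/s
A = pi*(15.6e-3/2)^2 = 1.9113e-04 m^2, so v = Q/A = 0.11714 m/s
hf = 0.3558*0.02*(167/0.0156)*(0.11714^2/(2*9.81)) = 0.0533 m
Therefore the lateral friction head loss = 0.0533 m.


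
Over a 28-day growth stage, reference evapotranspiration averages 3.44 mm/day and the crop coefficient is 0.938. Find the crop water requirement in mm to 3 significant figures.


Approach: apply the crop water requirement relation, CWR = ET0 * Kc * days.
CWR = 3.44 * 0.938 * 28 = 90.3 mm
Therefore the crop water requirement = 90.3 mm.


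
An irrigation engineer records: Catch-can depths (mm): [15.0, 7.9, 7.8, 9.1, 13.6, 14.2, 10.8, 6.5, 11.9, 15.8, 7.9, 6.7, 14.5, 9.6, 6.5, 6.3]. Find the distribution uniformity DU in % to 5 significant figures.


Approach: apply the low-quarter distribution uniformity, DU = (mean of lowest quarter of readings / overall mean)*100.
sorted lowest 4 of 16: [6.3, 6.5, 6.5, 6.7] -> mean = 6.500000 mm
overall mean = 10.25625 mm
DU = (6.500000/10.25625)*100 = 63.376 %
Therefore the distribution uniformity DU = 63.376 %.


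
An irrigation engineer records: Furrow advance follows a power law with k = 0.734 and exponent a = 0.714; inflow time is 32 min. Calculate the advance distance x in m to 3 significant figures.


Approach: apply the power-law advance function, x = k*t^a.
x = 0.734 * 32^0.714 = 8.72 m
Therefore the advance distance x = 8.72 m.


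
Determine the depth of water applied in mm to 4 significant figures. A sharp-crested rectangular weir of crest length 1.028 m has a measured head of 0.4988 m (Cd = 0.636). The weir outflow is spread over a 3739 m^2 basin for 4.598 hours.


Approach: apply the rectangular weir equation with a volume-to-depth conversion, Q = (2/3)*Cd*L*sqrt(2g)*H^1.5; d = Q*t/A * 1000.
Step 1 — weir discharge:
  Q = (2/3)*0.636*1.028*sqrt(2*9.81)*0.4988^1.5 = 0.680140 m^3/s
Step 2 — volume: V = 0.680140 * 4.598*3600 = 11258.2 m^3
Step 3 — depth: d = V/A * 1000 = 11258.2/3739 * 1000 = 3011 mm
Therefore the depth of water applied = 3011 mm.


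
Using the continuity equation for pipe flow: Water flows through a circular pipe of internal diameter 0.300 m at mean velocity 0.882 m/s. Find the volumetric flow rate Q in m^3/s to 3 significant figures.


Approach: apply the continuity equation for pipe flow, Q = A * v with A = pi*(D/2)^2.
A = pi*(0.300/2)^2 = 0.070686 m^2
Q = 0.070686 * 0.882 = 0.0623 m^3/s
Therefore the volumetric flow rate Q = 0.0623 m^3/s.


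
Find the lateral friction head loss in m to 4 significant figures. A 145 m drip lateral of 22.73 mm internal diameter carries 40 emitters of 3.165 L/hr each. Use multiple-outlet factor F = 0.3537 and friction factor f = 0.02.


Approach: apply Darcy-Weisbach with the multiple-outlet F-factor, Q = n*q/(3600*1000) m^3/s; v = Q/A; hf = F*f*(L/D)*(v^2/(2g)).
Q = 40*3.165/(3600*1000) = 3.51667e-05 m^3/s
A = pi*(22.73e-3/2)^2 = 4.05778e-04 m^2, so v = Q/A = 0.0866647 m/s
hf = 0.3537*0.02*(145/0.02273)*(0.0866647^2/(2*9.81)) = 0.01728 m
Therefore the lateral friction head loss = 0.01728 m.


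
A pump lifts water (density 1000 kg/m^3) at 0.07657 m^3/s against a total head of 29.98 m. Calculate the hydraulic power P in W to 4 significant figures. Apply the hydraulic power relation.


Approach: apply the hydraulic power relation, P = rho*g*Q*H.
P = 1000 * 9.81 * 0.07657 * 29.98 = 22520 W
Therefore the hydraulic power P = 22520 W.


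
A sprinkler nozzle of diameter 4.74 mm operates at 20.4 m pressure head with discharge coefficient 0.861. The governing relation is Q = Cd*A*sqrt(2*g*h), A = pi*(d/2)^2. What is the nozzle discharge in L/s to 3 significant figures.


A = pi*(4.74e-3/2)^2 = 1.7646e-05 m^2
Q = 0.861 * 1.7646e-05 * sqrt(2*9.81*20.4) * 1000 = 0.304 L/s
Therefore the nozzle discharge = 0.304 L/s.


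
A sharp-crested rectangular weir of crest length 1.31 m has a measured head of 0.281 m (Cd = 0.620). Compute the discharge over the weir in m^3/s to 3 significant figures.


Approach: apply the rectangular weir equation, Q = (2/3)*Cd*L*sqrt(2g)*H^1.5.
Q = (2/3)*0.620*1.31*sqrt(2*9.81)*0.281^1.5 = 0.357 m^3/s
Therefore the discharge over the weir = 0.357 m^3/s.


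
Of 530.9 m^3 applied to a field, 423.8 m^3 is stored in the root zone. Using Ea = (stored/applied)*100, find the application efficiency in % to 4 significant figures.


Ea = (423.8/530.9)*100 = 79.83 %
Therefore the application efficiency = 79.83 %.


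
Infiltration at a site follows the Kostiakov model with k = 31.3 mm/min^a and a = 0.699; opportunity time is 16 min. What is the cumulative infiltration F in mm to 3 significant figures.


Approach: apply the Kostiakov infiltration equation, F = k*t^a.
F = 31.3 * 16^0.699 = 217 mm
Therefore the cumulative infiltration F = 217 mm.


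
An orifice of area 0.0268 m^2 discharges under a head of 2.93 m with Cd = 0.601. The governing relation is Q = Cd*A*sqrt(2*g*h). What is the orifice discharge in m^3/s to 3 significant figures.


Q = 0.601 * 0.0268 * sqrt(2*9.81*2.93) = 0.122 m^3/s
Therefore the orifice discharge = 0.122 m^3/s.


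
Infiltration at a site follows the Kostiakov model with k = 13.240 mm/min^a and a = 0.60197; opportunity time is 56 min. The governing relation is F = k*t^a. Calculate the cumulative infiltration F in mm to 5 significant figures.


F = 13.240 * 56^0.60197 = 149.36 mm
Therefore the cumulative infiltration F = 149.36 mm.


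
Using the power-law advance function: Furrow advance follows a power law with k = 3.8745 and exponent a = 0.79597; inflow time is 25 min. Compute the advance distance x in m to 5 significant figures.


Approach: apply the power-law advance function, x = k*t^a.
x = 3.8745 * 25^0.79597 = 50.227 m
Therefore the advance distance x = 50.227 m.


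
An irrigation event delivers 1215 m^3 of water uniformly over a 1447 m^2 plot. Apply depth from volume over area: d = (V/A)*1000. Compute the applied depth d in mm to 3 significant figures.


d = (1215 / 1447) * 1000 = 840 mm
Therefore the applied depth d = 840 mm.


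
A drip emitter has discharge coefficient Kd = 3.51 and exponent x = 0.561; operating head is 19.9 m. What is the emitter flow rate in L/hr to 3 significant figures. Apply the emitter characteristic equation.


Approach: apply the emitter characteristic equation, q = Kd * h^x.
q = 3.51 * 19.9^0.561 = 18.8 L/hr
Therefore the emitter flow rate = 18.8 L/hr.


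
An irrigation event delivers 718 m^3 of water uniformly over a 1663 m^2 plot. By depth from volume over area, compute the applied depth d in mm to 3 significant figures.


Approach: apply depth from volume over area, d = (V/A)*1000.
d = (718 / 1663) * 1000 = 432 mm
Therefore the applied depth d = 432 mm.


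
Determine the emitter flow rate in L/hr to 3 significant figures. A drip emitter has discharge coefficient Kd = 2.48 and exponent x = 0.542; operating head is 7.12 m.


Approach: apply the emitter characteristic equation, q = Kd * h^x.
q = 2.48 * 7.12^0.542 = 7.19 L/hr
Therefore the emitter flow rate = 7.19 L/hr.


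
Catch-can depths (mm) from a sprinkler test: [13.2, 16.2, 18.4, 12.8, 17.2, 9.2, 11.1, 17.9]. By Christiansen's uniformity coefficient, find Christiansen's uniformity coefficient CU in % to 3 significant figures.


Approach: apply Christiansen's uniformity coefficient, CU = (1 - mean_abs_deviation/mean)*100.
mean = 14.500 mm
mean |d_i - mean| = 2.9250 mm
CU = (1 - 2.9250/14.500)*100 = 79.8 %
Therefore Christiansen's uniformity coefficient CU = 79.8 %.


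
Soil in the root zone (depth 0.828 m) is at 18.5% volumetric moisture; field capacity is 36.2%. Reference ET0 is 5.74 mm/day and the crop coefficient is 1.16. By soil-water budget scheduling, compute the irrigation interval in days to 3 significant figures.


Approach: apply soil-water budget scheduling, SMD = (FC-theta)/100*depth*1000; ETc = ET0*Kc; interval = SMD/ETc.
Step 1 — soil moisture deficit:
  SMD = (36.2 - 18.5)/100 * 0.828 * 1000 = 146.56 mm
Step 2 — daily crop ET (ETc = ET0*Kc):
  ETc = 5.74 * 1.16 = 6.6584 mm/day
Step 3 — irrigation interval (SMD/ETc):
  interval = 146.56 / 6.6584 = 22.0 days
Therefore the irrigation interval = 22.0 days.


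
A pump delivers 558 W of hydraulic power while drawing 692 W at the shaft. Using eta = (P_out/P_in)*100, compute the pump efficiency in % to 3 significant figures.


eta = (558 / 692) * 100 = 80.6 %
Therefore the pump efficiency = 80.6 %.


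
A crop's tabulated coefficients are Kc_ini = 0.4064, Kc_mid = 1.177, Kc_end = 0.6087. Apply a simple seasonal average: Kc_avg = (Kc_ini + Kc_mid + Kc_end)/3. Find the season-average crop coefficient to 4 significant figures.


Kc_avg = (0.4064 + 1.177 + 0.6087)/3 = 0.7307
Therefore the season-average crop coefficient = 0.7307.


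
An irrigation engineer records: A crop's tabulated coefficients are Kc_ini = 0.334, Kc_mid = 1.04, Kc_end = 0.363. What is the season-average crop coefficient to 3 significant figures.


Approach: apply a simple seasonal average, Kc_avg = (Kc_ini + Kc_mid + Kc_end)/3.
Kc_avg = (0.334 + 1.04 + 0.363)/3 = 0.579
Therefore the season-average crop coefficient = 0.579.


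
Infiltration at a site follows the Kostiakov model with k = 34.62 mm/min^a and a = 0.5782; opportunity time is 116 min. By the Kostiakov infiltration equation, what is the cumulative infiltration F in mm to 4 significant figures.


Approach: apply the Kostiakov infiltration equation, F = k*t^a.
F = 34.62 * 116^0.5782 = 540.8 mm
Therefore the cumulative infiltration F = 540.8 mm.


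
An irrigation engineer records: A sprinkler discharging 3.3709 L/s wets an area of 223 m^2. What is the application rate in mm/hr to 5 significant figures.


Approach: apply the application rate relation, rate = (Q/A)*3600.
rate = (3.3709 / 223) * 3600 = 54.418 mm/hr
Therefore the application rate = 54.418 mm/hr.


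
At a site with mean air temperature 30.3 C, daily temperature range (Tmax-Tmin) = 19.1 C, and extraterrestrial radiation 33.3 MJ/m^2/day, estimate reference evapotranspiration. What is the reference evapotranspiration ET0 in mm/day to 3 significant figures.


Approach: apply the Hargreaves-Samani method, ET0 = 0.0023*(Tmean+17.8)*sqrt(Tmax-Tmin)*0.408*Ra.
ET0 = 0.0023*(30.3+17.8)*sqrt(19.1)*0.408*33.3 = 6.57 mm/day
Therefore the reference evapotranspiration ET0 = 6.57 mm/day.


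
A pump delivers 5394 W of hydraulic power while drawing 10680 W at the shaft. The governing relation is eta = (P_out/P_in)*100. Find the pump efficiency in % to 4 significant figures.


eta = (5394 / 10680) * 100 = 50.51 %
Therefore the pump efficiency = 50.51 %.


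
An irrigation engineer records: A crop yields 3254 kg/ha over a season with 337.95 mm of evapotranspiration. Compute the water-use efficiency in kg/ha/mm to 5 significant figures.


Approach: apply the water-use efficiency ratio, WUE = yield/ET.
WUE = 3254 / 337.95 = 9.6286 kg/ha/mm
Therefore the water-use efficiency = 9.6286 kg/ha/mm.


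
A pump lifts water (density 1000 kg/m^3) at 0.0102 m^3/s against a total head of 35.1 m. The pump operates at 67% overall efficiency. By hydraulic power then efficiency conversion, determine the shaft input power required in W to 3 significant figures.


Approach: apply hydraulic power then efficiency conversion, P = rho*g*Q*H; P_in = P/eta.
Step 1 — hydraulic power (P = rho*g*Q*H):
  P = 1000 * 9.81 * 0.0102 * 35.1 = 3512.2 W
Step 2 — input power: P_in = P/eta = 3512.2 / 0.67 = 5240 W
Therefore the shaft input power required = 5240 W.


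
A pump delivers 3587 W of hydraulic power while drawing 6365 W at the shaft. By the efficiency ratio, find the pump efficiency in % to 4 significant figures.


Approach: apply the efficiency ratio, eta = (P_out/P_in)*100.
eta = (3587 / 6365) * 100 = 56.36 %
Therefore the pump efficiency = 56.36 %.


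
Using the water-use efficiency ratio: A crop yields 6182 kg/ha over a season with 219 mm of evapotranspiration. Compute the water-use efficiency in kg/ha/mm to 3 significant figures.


Approach: apply the water-use efficiency ratio, WUE = yield/ET.
WUE = 6182 / 219 = 28.2 kg/ha/mm
Therefore the water-use efficiency = 28.2 kg/ha/mm.


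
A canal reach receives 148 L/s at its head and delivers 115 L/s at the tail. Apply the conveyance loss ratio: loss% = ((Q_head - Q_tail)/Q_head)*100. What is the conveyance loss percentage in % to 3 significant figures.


loss = ((148 - 115)/148)*100 = 22.3 %
Therefore the conveyance loss percentage = 22.3 %.


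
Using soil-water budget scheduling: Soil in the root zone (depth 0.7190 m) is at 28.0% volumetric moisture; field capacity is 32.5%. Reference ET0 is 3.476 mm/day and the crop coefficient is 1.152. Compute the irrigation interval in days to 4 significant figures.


Approach: apply soil-water budget scheduling, SMD = (FC-theta)/100*depth*1000; ETc = ET0*Kc; interval = SMD/ETc.
Step 1 — soil moisture deficit:
  SMD = (32.5 - 28.0)/100 * 0.7190 * 1000 = 32.3550 mm
Step 2 — daily crop ET (ETc = ET0*Kc):
  ETc = 3.476 * 1.152 = 4.00435 mm/day
Step 3 — irrigation interval (SMD/ETc):
  interval = 32.3550 / 4.00435 = 8.080 days
Therefore the irrigation interval = 8.080 days.


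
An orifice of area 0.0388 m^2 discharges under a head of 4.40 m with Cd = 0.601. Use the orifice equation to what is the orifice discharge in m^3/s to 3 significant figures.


Approach: apply the orifice equation, Q = Cd*A*sqrt(2*g*h).
Q = 0.601 * 0.0388 * sqrt(2*9.81*4.40) = 0.217 m^3/s
Therefore the orifice discharge = 0.217 m^3/s.


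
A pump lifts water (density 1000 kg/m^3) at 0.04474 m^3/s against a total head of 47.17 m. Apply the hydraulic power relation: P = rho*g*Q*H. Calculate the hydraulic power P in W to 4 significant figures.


P = 1000 * 9.81 * 0.04474 * 47.17 = 20700 W
Therefore the hydraulic power P = 20700 W.


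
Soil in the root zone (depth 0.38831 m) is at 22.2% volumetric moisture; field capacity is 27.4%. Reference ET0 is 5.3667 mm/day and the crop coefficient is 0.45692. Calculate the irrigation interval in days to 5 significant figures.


Approach: apply soil-water budget scheduling, SMD = (FC-theta)/100*depth*1000; ETc = ET0*Kc; interval = SMD/ETc.
Step 1 — soil moisture deficit:
  SMD = (27.4 - 22.2)/100 * 0.38831 * 1000 = 20.19212 mm
Step 2 — daily crop ET (ETc = ET0*Kc):
  ETc = 5.3667 * 0.45692 = 2.452153 mm/day
Step 3 — irrigation interval (SMD/ETc):
  interval = 20.19212 / 2.452153 = 8.2344 days
Therefore the irrigation interval = 8.2344 days.


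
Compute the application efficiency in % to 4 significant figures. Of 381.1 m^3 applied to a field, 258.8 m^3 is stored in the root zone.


Approach: apply the application efficiency ratio, Ea = (stored/applied)*100.
Ea = (258.8/381.1)*100 = 67.91 %
Therefore the application efficiency = 67.91 %.


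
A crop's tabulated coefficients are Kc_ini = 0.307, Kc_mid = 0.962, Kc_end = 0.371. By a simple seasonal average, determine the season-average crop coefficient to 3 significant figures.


Approach: apply a simple seasonal average, Kc_avg = (Kc_ini + Kc_mid + Kc_end)/3.
Kc_avg = (0.307 + 0.962 + 0.371)/3 = 0.547
Therefore the season-average crop coefficient = 0.547.


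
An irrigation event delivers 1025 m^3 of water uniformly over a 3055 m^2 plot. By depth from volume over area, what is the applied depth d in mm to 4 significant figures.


Approach: apply depth from volume over area, d = (V/A)*1000.
d = (1025 / 3055) * 1000 = 335.5 mm
Therefore the applied depth d = 335.5 mm.


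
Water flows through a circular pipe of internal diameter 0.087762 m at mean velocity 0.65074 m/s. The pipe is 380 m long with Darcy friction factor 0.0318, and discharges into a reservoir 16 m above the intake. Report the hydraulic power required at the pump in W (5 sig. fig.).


Approach: apply continuity + Darcy-Weisbach + hydraulic power, Q = A*v; hf = f*(L/D)*(v^2/(2g)); H = static + hf; P = rho*g*Q*H.
Step 1 — flow rate (continuity, Q = A*v):
  A = pi*(0.087762/2)^2 = 0.006049269 m^2
  Q = 0.006049269 * 0.65074 = 0.003936501 m^3/s
Step 2 — friction head loss (Darcy-Weisbach):
  hf = 0.0318 * (380/0.087762) * (0.65074^2 / (2*9.81))
  hf = 2.971804 m
Step 3 — total head: H = 16 + 2.971804 = 18.97180 m
Step 4 — hydraulic power (P = rho*g*Q*H):
  P = 1000 * 9.81 * 0.003936501 * 18.97180 = 732.64 W
Therefore the hydraulic power required at the pump = 732.64 W.


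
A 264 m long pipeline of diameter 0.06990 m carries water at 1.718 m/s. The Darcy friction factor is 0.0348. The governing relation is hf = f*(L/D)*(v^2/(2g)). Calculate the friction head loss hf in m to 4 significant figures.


hf = 0.0348 * (264/0.06990) * (1.718^2 / (2*9.81))
hf = 19.77 m
Therefore the friction head loss hf = 19.77 m.


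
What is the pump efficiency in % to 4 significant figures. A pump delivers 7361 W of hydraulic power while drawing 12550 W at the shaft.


Approach: apply the efficiency ratio, eta = (P_out/P_in)*100.
eta = (7361 / 12550) * 100 = 58.65 %
Therefore the pump efficiency = 58.65 %.


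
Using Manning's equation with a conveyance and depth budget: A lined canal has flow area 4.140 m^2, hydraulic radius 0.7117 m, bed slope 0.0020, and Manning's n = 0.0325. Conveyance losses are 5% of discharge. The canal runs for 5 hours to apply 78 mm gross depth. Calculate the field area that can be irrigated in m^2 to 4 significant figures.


Approach: apply Manning's equation with a conveyance and depth budget, Q = (1/n)*A*R^(2/3)*S^(1/2); Q_field = Q*(1-loss); Area = Q_field*t/(d/1000).
Step 1 — canal discharge (Manning's equation):
  Q = (1/0.0325) * 4.140 * 0.7117^(2/3) * 0.0020^(1/2) = 4.54112 m^3/s
Step 2 — delivered flow: Q_field = 4.54112*(1 - 5/100) = 4.31407 m^3/s
Step 3 — volume delivered: V = 4.31407 * 5*3600 = 77653.2 m^3
Step 4 — area served: A = V / (depth/1000) = 77653.2 / 0.078 = 995600 m^2
Therefore the field area that can be irrigated = 995600 m^2.


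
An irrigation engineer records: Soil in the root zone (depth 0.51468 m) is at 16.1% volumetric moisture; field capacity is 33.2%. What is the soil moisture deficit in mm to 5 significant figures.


Approach: apply the soil moisture deficit relation, SMD = (FC - theta)/100 * depth * 1000.
SMD = (33.2 - 16.1)/100 * 0.51468 * 1000 = 88.010 mm
Therefore the soil moisture deficit = 88.010 mm.


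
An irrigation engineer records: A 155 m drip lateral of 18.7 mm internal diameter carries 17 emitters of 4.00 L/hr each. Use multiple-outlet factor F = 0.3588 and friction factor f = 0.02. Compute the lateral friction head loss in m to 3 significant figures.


Approach: apply Darcy-Weisbach with the multiple-outlet F-factor, Q = n*q/(3600*1000) m^3/s; v = Q/A; hf = F*f*(L/D)*(v^2/(2g)).
Q = 17*4.00/(3600*1000) = 1.8889e-05 m^3/s
A = pi*(18.7e-3/2)^2 = 2.7465e-04 m^2, so v = Q/A = 0.068775 m/s
hf = 0.3588*0.02*(155/0.0187)*(0.068775^2/(2*9.81)) = 0.0143 m
Therefore the lateral friction head loss = 0.0143 m.


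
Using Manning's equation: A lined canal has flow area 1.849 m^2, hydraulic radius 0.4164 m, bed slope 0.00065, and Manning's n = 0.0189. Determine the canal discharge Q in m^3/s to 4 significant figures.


Approach: apply Manning's equation, Q = (1/n)*A*R^(2/3)*S^(1/2).
Q = (1/0.0189) * 1.849 * 0.4164^(2/3) * 0.00065^(1/2) = 1.391 m^3/s
Therefore the canal discharge Q = 1.391 m^3/s.


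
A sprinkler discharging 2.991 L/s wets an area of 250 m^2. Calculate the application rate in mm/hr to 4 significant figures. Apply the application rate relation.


Approach: apply the application rate relation, rate = (Q/A)*3600.
rate = (2.991 / 250) * 3600 = 43.07 mm/hr
Therefore the application rate = 43.07 mm/hr.


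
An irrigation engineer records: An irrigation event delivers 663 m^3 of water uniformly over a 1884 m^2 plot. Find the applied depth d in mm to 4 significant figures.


Approach: apply depth from volume over area, d = (V/A)*1000.
d = (663 / 1884) * 1000 = 351.9 mm
Therefore the applied depth d = 351.9 mm.


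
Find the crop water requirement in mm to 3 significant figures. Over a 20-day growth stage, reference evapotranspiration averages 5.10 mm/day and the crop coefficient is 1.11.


Approach: apply the crop water requirement relation, CWR = ET0 * Kc * days.
CWR = 5.10 * 1.11 * 20 = 113 mm
Therefore the crop water requirement = 113 mm.


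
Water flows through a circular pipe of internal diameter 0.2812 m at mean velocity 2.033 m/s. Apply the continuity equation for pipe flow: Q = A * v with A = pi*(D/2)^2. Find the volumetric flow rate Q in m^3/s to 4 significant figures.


A = pi*(0.2812/2)^2 = 0.0621041 m^2
Q = 0.0621041 * 2.033 = 0.1263 m^3/s
Therefore the volumetric flow rate Q = 0.1263 m^3/s.


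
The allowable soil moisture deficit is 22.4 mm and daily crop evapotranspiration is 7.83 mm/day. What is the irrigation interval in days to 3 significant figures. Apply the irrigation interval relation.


Approach: apply the irrigation interval relation, interval = SMD / ETc.
interval = 22.4 / 7.83 = 2.86 days
Therefore the irrigation interval = 2.86 days.


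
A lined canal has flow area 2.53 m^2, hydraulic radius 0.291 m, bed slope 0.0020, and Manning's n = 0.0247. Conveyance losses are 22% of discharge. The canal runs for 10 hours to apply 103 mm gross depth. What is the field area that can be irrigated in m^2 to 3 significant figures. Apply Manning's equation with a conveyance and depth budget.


Approach: apply Manning's equation with a conveyance and depth budget, Q = (1/n)*A*R^(2/3)*S^(1/2); Q_field = Q*(1-loss); Area = Q_field*t/(d/1000).
Step 1 — canal discharge (Manning's equation):
  Q = (1/0.0247) * 2.53 * 0.291^(2/3) * 0.0020^(1/2) = 2.0116 m^3/s
Step 2 — delivered flow: Q_field = 2.0116*(1 - 22/100) = 1.5690 m^3/s
Step 3 — volume delivered: V = 1.5690 * 10*3600 = 56485 m^3
Step 4 — area served: A = V / (depth/1000) = 56485 / 0.103 = 548000 m^2
Therefore the field area that can be irrigated = 548000 m^2.


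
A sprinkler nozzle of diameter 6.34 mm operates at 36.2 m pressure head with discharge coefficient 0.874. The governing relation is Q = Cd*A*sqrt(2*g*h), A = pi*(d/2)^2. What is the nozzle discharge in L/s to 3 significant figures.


A = pi*(6.34e-3/2)^2 = 3.1570e-05 m^2
Q = 0.874 * 3.1570e-05 * sqrt(2*9.81*36.2) * 1000 = 0.735 L/s
Therefore the nozzle discharge = 0.735 L/s.


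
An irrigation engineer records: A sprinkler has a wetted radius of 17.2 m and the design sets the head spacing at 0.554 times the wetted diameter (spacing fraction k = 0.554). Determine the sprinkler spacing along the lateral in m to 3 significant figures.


Approach: apply the sprinkler spacing rule (spacing as a fraction of wetted diameter), S = k*(2*R).
S = 0.554 * (2 * 17.2) = 19.1 m
Therefore the sprinkler spacing along the lateral = 19.1 m.


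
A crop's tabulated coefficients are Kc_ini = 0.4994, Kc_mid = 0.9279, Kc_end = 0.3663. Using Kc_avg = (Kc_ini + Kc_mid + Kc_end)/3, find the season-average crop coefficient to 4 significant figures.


Kc_avg = (0.4994 + 0.9279 + 0.3663)/3 = 0.5979
Therefore the season-average crop coefficient = 0.5979.


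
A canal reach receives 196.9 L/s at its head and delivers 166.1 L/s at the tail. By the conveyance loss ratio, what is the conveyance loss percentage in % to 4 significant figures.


Approach: apply the conveyance loss ratio, loss% = ((Q_head - Q_tail)/Q_head)*100.
loss = ((196.9 - 166.1)/196.9)*100 = 15.64 %
Therefore the conveyance loss percentage = 15.64 %.


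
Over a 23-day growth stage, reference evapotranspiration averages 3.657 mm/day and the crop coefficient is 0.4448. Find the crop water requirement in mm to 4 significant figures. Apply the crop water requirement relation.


Approach: apply the crop water requirement relation, CWR = ET0 * Kc * days.
CWR = 3.657 * 0.4448 * 23 = 37.41 mm
Therefore the crop water requirement = 37.41 mm.


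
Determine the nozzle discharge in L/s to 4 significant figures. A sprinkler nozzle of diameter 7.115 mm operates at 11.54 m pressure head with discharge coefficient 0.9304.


Approach: apply the orifice equation, Q = Cd*A*sqrt(2*g*h), A = pi*(d/2)^2.
A = pi*(7.115e-3/2)^2 = 3.97594e-05 m^2
Q = 0.9304 * 3.97594e-05 * sqrt(2*9.81*11.54) * 1000 = 0.5566 L/s
Therefore the nozzle discharge = 0.5566 L/s.


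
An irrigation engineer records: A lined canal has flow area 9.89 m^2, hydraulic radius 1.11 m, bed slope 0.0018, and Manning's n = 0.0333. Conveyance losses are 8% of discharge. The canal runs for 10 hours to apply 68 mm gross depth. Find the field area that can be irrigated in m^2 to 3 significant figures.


Approach: apply Manning's equation with a conveyance and depth budget, Q = (1/n)*A*R^(2/3)*S^(1/2); Q_field = Q*(1-loss); Area = Q_field*t/(d/1000).
Step 1 — canal discharge (Manning's equation):
  Q = (1/0.0333) * 9.89 * 1.11^(2/3) * 0.0018^(1/2) = 13.508 m^3/s
Step 2 — delivered flow: Q_field = 13.508*(1 - 8/100) = 12.428 m^3/s
Step 3 — volume delivered: V = 12.428 * 10*3600 = 447400 m^3
Step 4 — area served: A = V / (depth/1000) = 447400 / 0.068 = 6580000 m^2
Therefore the field area that can be irrigated = 6580000 m^2.


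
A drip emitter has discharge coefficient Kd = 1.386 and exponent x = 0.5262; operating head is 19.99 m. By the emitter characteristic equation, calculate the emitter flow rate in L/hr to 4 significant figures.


Approach: apply the emitter characteristic equation, q = Kd * h^x.
q = 1.386 * 19.99^0.5262 = 6.703 L/hr
Therefore the emitter flow rate = 6.703 L/hr.


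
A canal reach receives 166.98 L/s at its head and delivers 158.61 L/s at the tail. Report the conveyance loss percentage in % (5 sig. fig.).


Approach: apply the conveyance loss ratio, loss% = ((Q_head - Q_tail)/Q_head)*100.
loss = ((166.98 - 158.61)/166.98)*100 = 5.0126 %
Therefore the conveyance loss percentage = 5.0126 %.


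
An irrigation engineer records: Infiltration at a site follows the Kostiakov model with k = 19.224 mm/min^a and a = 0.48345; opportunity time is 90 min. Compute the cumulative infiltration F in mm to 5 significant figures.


Approach: apply the Kostiakov infiltration equation, F = k*t^a.
F = 19.224 * 90^0.48345 = 169.29 mm
Therefore the cumulative infiltration F = 169.29 mm.


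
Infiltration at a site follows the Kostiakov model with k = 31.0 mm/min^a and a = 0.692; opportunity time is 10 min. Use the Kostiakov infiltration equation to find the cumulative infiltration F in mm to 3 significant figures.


Approach: apply the Kostiakov infiltration equation, F = k*t^a.
F = 31.0 * 10^0.692 = 153 mm
Therefore the cumulative infiltration F = 153 mm.


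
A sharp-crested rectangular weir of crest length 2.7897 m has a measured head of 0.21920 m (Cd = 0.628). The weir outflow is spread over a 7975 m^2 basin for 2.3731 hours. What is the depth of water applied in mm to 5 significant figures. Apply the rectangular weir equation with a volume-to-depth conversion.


Approach: apply the rectangular weir equation with a volume-to-depth conversion, Q = (2/3)*Cd*L*sqrt(2g)*H^1.5; d = Q*t/A * 1000.
Step 1 — weir discharge:
  Q = (2/3)*0.628*2.7897*sqrt(2*9.81)*0.21920^1.5 = 0.5309287 m^3/s
Step 2 — volume: V = 0.5309287 * 2.3731*3600 = 4535.809 m^3
Step 3 — depth: d = V/A * 1000 = 4535.809/7975 * 1000 = 568.75 mm
Therefore the depth of water applied = 568.75 mm.


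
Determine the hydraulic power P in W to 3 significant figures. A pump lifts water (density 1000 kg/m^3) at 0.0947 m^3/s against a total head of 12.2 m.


Approach: apply the hydraulic power relation, P = rho*g*Q*H.
P = 1000 * 9.81 * 0.0947 * 12.2 = 11300 W
Therefore the hydraulic power P = 11300 W.


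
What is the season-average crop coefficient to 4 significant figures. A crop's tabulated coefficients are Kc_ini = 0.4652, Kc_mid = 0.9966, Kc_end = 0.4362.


Approach: apply a simple seasonal average, Kc_avg = (Kc_ini + Kc_mid + Kc_end)/3.
Kc_avg = (0.4652 + 0.9966 + 0.4362)/3 = 0.6327
Therefore the season-average crop coefficient = 0.6327.


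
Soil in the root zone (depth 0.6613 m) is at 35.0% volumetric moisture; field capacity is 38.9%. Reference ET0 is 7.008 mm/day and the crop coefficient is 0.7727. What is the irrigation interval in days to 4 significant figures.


Approach: apply soil-water budget scheduling, SMD = (FC-theta)/100*depth*1000; ETc = ET0*Kc; interval = SMD/ETc.
Step 1 — soil moisture deficit:
  SMD = (38.9 - 35.0)/100 * 0.6613 * 1000 = 25.7907 mm
Step 2 — daily crop ET (ETc = ET0*Kc):
  ETc = 7.008 * 0.7727 = 5.41508 mm/day
Step 3 — irrigation interval (SMD/ETc):
  interval = 25.7907 / 5.41508 = 4.763 days
Therefore the irrigation interval = 4.763 days.


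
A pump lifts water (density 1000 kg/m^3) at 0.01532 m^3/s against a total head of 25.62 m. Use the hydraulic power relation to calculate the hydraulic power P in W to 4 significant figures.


Approach: apply the hydraulic power relation, P = rho*g*Q*H.
P = 1000 * 9.81 * 0.01532 * 25.62 = 3850 W
Therefore the hydraulic power P = 3850 W.


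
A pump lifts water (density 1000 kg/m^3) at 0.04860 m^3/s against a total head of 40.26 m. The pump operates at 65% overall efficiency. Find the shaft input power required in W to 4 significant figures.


Approach: apply hydraulic power then efficiency conversion, P = rho*g*Q*H; P_in = P/eta.
Step 1 — hydraulic power (P = rho*g*Q*H):
  P = 1000 * 9.81 * 0.04860 * 40.26 = 19194.6 W
Step 2 — input power: P_in = P/eta = 19194.6 / 0.65 = 29530 W
Therefore the shaft input power required = 29530 W.


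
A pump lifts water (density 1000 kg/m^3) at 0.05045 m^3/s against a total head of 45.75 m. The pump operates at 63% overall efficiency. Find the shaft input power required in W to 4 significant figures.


Approach: apply hydraulic power then efficiency conversion, P = rho*g*Q*H; P_in = P/eta.
Step 1 — hydraulic power (P = rho*g*Q*H):
  P = 1000 * 9.81 * 0.05045 * 45.75 = 22642.3 W
Step 2 — input power: P_in = P/eta = 22642.3 / 0.63 = 35940 W
Therefore the shaft input power required = 35940 W.


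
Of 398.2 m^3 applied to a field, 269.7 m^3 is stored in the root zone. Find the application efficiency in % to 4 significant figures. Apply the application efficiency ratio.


Approach: apply the application efficiency ratio, Ea = (stored/applied)*100.
Ea = (269.7/398.2)*100 = 67.73 %
Therefore the application efficiency = 67.73 %.


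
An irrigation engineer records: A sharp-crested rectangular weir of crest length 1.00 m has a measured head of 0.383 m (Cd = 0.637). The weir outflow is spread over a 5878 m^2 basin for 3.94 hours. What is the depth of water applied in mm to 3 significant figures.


Approach: apply the rectangular weir equation with a volume-to-depth conversion, Q = (2/3)*Cd*L*sqrt(2g)*H^1.5; d = Q*t/A * 1000.
Step 1 — weir discharge:
  Q = (2/3)*0.637*1.00*sqrt(2*9.81)*0.383^1.5 = 0.44586 m^3/s
Step 2 — volume: V = 0.44586 * 3.94*3600 = 6324.0 m^3
Step 3 — depth: d = V/A * 1000 = 6324.0/5878 * 1000 = 1080 mm
Therefore the depth of water applied = 1080 mm.


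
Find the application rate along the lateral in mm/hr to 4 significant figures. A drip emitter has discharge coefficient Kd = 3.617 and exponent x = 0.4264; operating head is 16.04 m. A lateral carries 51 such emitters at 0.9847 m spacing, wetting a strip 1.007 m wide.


Approach: apply the emitter equation with a lateral mass balance, q = Kd*h^x; Q = n*q; rate = Q/(n*spacing*width).
Step 1 — single emitter flow (q = Kd*h^x):
  q = 3.617 * 16.04^0.4264 = 11.8099 L/hr
Step 2 — total lateral flow: Q = 51 * 11.8099 = 602.307 L/hr
Step 3 — wetted area: A = 51 * 0.9847 * 1.007 = 50.5712 m^2
Step 4 — application rate: Q/A = 602.307/50.5712 = 11.91 mm/hr
Therefore the application rate along the lateral = 11.91 mm/hr.


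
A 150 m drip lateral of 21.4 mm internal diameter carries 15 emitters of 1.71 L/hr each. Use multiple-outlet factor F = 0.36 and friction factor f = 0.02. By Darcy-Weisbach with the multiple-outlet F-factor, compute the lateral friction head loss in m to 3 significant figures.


Approach: apply Darcy-Weisbach with the multiple-outlet F-factor, Q = n*q/(3600*1000) m^3/s; v = Q/A; hf = F*f*(L/D)*(v^2/(2g)).
Q = 15*1.71/(3600*1000) = 7.1250e-06 m^3/s
A = pi*(21.4e-3/2)^2 = 3.5968e-04 m^2, so v = Q/A = 0.019809 m/s
hf = 0.36*0.02*(150/0.0214)*(0.019809^2/(2*9.81)) = 0.00101 m
Therefore the lateral friction head loss = 0.00101 m.


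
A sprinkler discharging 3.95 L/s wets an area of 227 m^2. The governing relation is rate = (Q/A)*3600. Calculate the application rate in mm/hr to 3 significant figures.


rate = (3.95 / 227) * 3600 = 62.6 mm/hr
Therefore the application rate = 62.6 mm/hr.


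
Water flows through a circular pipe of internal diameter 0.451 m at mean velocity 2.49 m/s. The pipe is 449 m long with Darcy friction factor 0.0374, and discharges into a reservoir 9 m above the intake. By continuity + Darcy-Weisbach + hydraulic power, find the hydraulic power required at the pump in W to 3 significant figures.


Approach: apply continuity + Darcy-Weisbach + hydraulic power, Q = A*v; hf = f*(L/D)*(v^2/(2g)); H = static + hf; P = rho*g*Q*H.
Step 1 — flow rate (continuity, Q = A*v):
  A = pi*(0.451/2)^2 = 0.15975 m^2
  Q = 0.15975 * 2.49 = 0.39778 m^3/s
Step 2 — friction head loss (Darcy-Weisbach):
  hf = 0.0374 * (449/0.451) * (2.49^2 / (2*9.81))
  hf = 11.766 m
Step 3 — total head: H = 9 + 11.766 = 20.766 m
Step 4 — hydraulic power (P = rho*g*Q*H):
  P = 1000 * 9.81 * 0.39778 * 20.766 = 81000 W
Therefore the hydraulic power required at the pump = 81000 W.


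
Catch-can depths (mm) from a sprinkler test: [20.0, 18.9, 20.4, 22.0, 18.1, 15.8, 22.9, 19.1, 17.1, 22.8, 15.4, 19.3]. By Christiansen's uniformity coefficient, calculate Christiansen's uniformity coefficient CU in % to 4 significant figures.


Approach: apply Christiansen's uniformity coefficient, CU = (1 - mean_abs_deviation/mean)*100.
mean = 19.3167 mm
mean |d_i - mean| = 1.91944 mm
CU = (1 - 1.91944/19.3167)*100 = 90.06 %
Therefore Christiansen's uniformity coefficient CU = 90.06 %.
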